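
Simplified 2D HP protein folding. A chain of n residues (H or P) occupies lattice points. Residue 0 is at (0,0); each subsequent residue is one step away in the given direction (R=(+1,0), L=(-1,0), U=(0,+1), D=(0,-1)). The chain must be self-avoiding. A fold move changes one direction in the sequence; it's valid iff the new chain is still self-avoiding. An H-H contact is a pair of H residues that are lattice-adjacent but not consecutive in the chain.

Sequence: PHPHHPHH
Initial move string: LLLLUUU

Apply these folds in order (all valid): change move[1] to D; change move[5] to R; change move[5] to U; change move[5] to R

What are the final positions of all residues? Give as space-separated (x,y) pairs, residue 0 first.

Answer: (0,0) (-1,0) (-1,-1) (-2,-1) (-3,-1) (-3,0) (-2,0) (-2,1)

Derivation:
Initial moves: LLLLUUU
Fold: move[1]->D => LDLLUUU (positions: [(0, 0), (-1, 0), (-1, -1), (-2, -1), (-3, -1), (-3, 0), (-3, 1), (-3, 2)])
Fold: move[5]->R => LDLLURU (positions: [(0, 0), (-1, 0), (-1, -1), (-2, -1), (-3, -1), (-3, 0), (-2, 0), (-2, 1)])
Fold: move[5]->U => LDLLUUU (positions: [(0, 0), (-1, 0), (-1, -1), (-2, -1), (-3, -1), (-3, 0), (-3, 1), (-3, 2)])
Fold: move[5]->R => LDLLURU (positions: [(0, 0), (-1, 0), (-1, -1), (-2, -1), (-3, -1), (-3, 0), (-2, 0), (-2, 1)])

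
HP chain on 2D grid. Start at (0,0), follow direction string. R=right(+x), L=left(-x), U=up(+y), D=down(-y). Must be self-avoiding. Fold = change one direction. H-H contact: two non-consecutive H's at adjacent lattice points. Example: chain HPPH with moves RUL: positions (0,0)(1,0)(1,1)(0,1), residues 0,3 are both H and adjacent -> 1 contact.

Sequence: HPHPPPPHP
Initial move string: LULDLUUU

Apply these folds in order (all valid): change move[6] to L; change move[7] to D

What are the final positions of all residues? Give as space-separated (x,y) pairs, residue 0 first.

Initial moves: LULDLUUU
Fold: move[6]->L => LULDLULU (positions: [(0, 0), (-1, 0), (-1, 1), (-2, 1), (-2, 0), (-3, 0), (-3, 1), (-4, 1), (-4, 2)])
Fold: move[7]->D => LULDLULD (positions: [(0, 0), (-1, 0), (-1, 1), (-2, 1), (-2, 0), (-3, 0), (-3, 1), (-4, 1), (-4, 0)])

Answer: (0,0) (-1,0) (-1,1) (-2,1) (-2,0) (-3,0) (-3,1) (-4,1) (-4,0)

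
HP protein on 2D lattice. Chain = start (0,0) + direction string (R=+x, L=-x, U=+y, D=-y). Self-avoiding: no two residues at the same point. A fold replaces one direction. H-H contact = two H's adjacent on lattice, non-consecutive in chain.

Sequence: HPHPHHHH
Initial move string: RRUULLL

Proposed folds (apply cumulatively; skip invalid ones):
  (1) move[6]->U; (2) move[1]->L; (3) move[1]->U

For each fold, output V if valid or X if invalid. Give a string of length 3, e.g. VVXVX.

Initial: RRUULLL -> [(0, 0), (1, 0), (2, 0), (2, 1), (2, 2), (1, 2), (0, 2), (-1, 2)]
Fold 1: move[6]->U => RRUULLU VALID
Fold 2: move[1]->L => RLUULLU INVALID (collision), skipped
Fold 3: move[1]->U => RUUULLU VALID

Answer: VXV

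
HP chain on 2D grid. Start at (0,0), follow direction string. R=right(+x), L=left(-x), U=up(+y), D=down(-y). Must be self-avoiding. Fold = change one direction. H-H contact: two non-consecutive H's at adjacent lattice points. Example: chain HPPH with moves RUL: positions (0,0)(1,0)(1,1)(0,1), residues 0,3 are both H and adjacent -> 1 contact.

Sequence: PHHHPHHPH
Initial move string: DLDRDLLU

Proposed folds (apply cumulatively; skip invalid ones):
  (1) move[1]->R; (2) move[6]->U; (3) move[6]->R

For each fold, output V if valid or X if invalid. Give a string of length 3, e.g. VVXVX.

Answer: VXX

Derivation:
Initial: DLDRDLLU -> [(0, 0), (0, -1), (-1, -1), (-1, -2), (0, -2), (0, -3), (-1, -3), (-2, -3), (-2, -2)]
Fold 1: move[1]->R => DRDRDLLU VALID
Fold 2: move[6]->U => DRDRDLUU INVALID (collision), skipped
Fold 3: move[6]->R => DRDRDLRU INVALID (collision), skipped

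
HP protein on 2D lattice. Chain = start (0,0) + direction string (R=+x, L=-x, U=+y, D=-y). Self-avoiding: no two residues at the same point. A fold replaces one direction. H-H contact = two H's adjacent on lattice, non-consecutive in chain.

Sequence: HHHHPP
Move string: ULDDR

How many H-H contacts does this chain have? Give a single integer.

Positions: [(0, 0), (0, 1), (-1, 1), (-1, 0), (-1, -1), (0, -1)]
H-H contact: residue 0 @(0,0) - residue 3 @(-1, 0)

Answer: 1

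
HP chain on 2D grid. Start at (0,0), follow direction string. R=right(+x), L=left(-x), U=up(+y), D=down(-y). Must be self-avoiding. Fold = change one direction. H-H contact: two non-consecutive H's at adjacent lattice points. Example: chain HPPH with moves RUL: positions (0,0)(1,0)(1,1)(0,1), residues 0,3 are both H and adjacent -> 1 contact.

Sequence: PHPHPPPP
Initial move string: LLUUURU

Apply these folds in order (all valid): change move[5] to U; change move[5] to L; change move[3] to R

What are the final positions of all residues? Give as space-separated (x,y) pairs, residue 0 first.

Initial moves: LLUUURU
Fold: move[5]->U => LLUUUUU (positions: [(0, 0), (-1, 0), (-2, 0), (-2, 1), (-2, 2), (-2, 3), (-2, 4), (-2, 5)])
Fold: move[5]->L => LLUUULU (positions: [(0, 0), (-1, 0), (-2, 0), (-2, 1), (-2, 2), (-2, 3), (-3, 3), (-3, 4)])
Fold: move[3]->R => LLURULU (positions: [(0, 0), (-1, 0), (-2, 0), (-2, 1), (-1, 1), (-1, 2), (-2, 2), (-2, 3)])

Answer: (0,0) (-1,0) (-2,0) (-2,1) (-1,1) (-1,2) (-2,2) (-2,3)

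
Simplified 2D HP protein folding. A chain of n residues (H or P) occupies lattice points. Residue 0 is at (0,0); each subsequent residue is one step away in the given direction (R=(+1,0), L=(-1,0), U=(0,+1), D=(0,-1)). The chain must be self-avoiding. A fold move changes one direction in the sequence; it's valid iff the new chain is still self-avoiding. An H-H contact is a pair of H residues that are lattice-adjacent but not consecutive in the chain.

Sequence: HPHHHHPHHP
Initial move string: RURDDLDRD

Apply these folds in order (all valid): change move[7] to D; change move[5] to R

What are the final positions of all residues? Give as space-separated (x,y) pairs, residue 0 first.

Initial moves: RURDDLDRD
Fold: move[7]->D => RURDDLDDD (positions: [(0, 0), (1, 0), (1, 1), (2, 1), (2, 0), (2, -1), (1, -1), (1, -2), (1, -3), (1, -4)])
Fold: move[5]->R => RURDDRDDD (positions: [(0, 0), (1, 0), (1, 1), (2, 1), (2, 0), (2, -1), (3, -1), (3, -2), (3, -3), (3, -4)])

Answer: (0,0) (1,0) (1,1) (2,1) (2,0) (2,-1) (3,-1) (3,-2) (3,-3) (3,-4)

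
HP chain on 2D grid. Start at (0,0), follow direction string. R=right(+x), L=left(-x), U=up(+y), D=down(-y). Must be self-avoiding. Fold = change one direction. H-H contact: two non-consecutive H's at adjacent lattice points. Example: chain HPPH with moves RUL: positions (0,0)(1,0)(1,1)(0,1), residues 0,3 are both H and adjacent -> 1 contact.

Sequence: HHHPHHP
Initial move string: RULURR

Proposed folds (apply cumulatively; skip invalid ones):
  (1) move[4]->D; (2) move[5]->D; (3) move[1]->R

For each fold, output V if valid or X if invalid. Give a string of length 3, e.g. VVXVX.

Initial: RULURR -> [(0, 0), (1, 0), (1, 1), (0, 1), (0, 2), (1, 2), (2, 2)]
Fold 1: move[4]->D => RULUDR INVALID (collision), skipped
Fold 2: move[5]->D => RULURD INVALID (collision), skipped
Fold 3: move[1]->R => RRLURR INVALID (collision), skipped

Answer: XXX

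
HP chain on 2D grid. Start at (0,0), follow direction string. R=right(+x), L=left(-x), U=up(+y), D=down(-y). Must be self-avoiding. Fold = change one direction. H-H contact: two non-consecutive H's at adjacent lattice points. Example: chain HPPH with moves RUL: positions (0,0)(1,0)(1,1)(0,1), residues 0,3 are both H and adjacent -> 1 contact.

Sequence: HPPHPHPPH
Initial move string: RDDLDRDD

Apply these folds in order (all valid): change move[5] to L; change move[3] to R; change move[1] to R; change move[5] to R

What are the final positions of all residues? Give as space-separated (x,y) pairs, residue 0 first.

Initial moves: RDDLDRDD
Fold: move[5]->L => RDDLDLDD (positions: [(0, 0), (1, 0), (1, -1), (1, -2), (0, -2), (0, -3), (-1, -3), (-1, -4), (-1, -5)])
Fold: move[3]->R => RDDRDLDD (positions: [(0, 0), (1, 0), (1, -1), (1, -2), (2, -2), (2, -3), (1, -3), (1, -4), (1, -5)])
Fold: move[1]->R => RRDRDLDD (positions: [(0, 0), (1, 0), (2, 0), (2, -1), (3, -1), (3, -2), (2, -2), (2, -3), (2, -4)])
Fold: move[5]->R => RRDRDRDD (positions: [(0, 0), (1, 0), (2, 0), (2, -1), (3, -1), (3, -2), (4, -2), (4, -3), (4, -4)])

Answer: (0,0) (1,0) (2,0) (2,-1) (3,-1) (3,-2) (4,-2) (4,-3) (4,-4)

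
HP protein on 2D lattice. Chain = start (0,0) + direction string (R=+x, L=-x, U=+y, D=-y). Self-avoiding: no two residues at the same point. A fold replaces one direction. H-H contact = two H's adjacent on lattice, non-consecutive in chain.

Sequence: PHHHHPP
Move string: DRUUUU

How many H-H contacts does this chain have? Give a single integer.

Positions: [(0, 0), (0, -1), (1, -1), (1, 0), (1, 1), (1, 2), (1, 3)]
No H-H contacts found.

Answer: 0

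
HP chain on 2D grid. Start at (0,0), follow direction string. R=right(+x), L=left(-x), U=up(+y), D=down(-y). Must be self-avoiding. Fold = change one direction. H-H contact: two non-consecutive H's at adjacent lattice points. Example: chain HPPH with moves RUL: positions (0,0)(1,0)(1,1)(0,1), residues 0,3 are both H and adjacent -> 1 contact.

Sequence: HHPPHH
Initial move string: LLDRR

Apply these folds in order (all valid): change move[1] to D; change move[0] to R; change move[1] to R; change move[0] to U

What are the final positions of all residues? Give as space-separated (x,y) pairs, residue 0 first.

Initial moves: LLDRR
Fold: move[1]->D => LDDRR (positions: [(0, 0), (-1, 0), (-1, -1), (-1, -2), (0, -2), (1, -2)])
Fold: move[0]->R => RDDRR (positions: [(0, 0), (1, 0), (1, -1), (1, -2), (2, -2), (3, -2)])
Fold: move[1]->R => RRDRR (positions: [(0, 0), (1, 0), (2, 0), (2, -1), (3, -1), (4, -1)])
Fold: move[0]->U => URDRR (positions: [(0, 0), (0, 1), (1, 1), (1, 0), (2, 0), (3, 0)])

Answer: (0,0) (0,1) (1,1) (1,0) (2,0) (3,0)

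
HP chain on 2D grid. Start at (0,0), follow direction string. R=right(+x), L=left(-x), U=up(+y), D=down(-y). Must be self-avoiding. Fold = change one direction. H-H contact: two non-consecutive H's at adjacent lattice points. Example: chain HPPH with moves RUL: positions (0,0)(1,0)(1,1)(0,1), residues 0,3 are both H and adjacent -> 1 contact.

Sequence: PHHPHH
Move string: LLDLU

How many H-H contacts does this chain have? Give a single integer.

Positions: [(0, 0), (-1, 0), (-2, 0), (-2, -1), (-3, -1), (-3, 0)]
H-H contact: residue 2 @(-2,0) - residue 5 @(-3, 0)

Answer: 1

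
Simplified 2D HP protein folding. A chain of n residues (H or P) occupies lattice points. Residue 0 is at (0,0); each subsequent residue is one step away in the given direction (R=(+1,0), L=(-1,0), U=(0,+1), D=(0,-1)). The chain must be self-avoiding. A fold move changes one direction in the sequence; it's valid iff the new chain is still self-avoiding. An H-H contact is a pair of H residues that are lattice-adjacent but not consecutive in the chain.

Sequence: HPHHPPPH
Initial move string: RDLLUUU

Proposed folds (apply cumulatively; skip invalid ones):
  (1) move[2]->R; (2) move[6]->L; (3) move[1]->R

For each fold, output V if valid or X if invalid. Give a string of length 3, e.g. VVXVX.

Answer: XVX

Derivation:
Initial: RDLLUUU -> [(0, 0), (1, 0), (1, -1), (0, -1), (-1, -1), (-1, 0), (-1, 1), (-1, 2)]
Fold 1: move[2]->R => RDRLUUU INVALID (collision), skipped
Fold 2: move[6]->L => RDLLUUL VALID
Fold 3: move[1]->R => RRLLUUL INVALID (collision), skipped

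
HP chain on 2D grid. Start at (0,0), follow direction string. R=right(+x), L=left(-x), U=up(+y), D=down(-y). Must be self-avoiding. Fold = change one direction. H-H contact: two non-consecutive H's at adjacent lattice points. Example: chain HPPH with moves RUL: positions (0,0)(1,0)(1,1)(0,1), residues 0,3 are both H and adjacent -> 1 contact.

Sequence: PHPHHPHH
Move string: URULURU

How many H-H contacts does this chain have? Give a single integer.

Positions: [(0, 0), (0, 1), (1, 1), (1, 2), (0, 2), (0, 3), (1, 3), (1, 4)]
H-H contact: residue 1 @(0,1) - residue 4 @(0, 2)
H-H contact: residue 3 @(1,2) - residue 6 @(1, 3)

Answer: 2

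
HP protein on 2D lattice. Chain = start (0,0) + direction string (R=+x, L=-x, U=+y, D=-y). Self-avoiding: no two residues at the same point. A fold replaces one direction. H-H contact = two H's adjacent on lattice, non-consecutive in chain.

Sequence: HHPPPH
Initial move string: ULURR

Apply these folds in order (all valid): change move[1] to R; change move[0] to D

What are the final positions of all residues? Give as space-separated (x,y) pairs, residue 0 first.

Initial moves: ULURR
Fold: move[1]->R => URURR (positions: [(0, 0), (0, 1), (1, 1), (1, 2), (2, 2), (3, 2)])
Fold: move[0]->D => DRURR (positions: [(0, 0), (0, -1), (1, -1), (1, 0), (2, 0), (3, 0)])

Answer: (0,0) (0,-1) (1,-1) (1,0) (2,0) (3,0)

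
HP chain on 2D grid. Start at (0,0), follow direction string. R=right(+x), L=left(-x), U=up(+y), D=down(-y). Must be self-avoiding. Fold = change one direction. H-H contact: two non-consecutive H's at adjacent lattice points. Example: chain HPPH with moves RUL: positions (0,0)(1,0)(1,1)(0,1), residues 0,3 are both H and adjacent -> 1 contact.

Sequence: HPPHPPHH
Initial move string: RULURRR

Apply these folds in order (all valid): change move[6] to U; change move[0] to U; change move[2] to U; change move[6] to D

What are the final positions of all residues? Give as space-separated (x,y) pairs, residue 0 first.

Answer: (0,0) (0,1) (0,2) (0,3) (0,4) (1,4) (2,4) (2,3)

Derivation:
Initial moves: RULURRR
Fold: move[6]->U => RULURRU (positions: [(0, 0), (1, 0), (1, 1), (0, 1), (0, 2), (1, 2), (2, 2), (2, 3)])
Fold: move[0]->U => UULURRU (positions: [(0, 0), (0, 1), (0, 2), (-1, 2), (-1, 3), (0, 3), (1, 3), (1, 4)])
Fold: move[2]->U => UUUURRU (positions: [(0, 0), (0, 1), (0, 2), (0, 3), (0, 4), (1, 4), (2, 4), (2, 5)])
Fold: move[6]->D => UUUURRD (positions: [(0, 0), (0, 1), (0, 2), (0, 3), (0, 4), (1, 4), (2, 4), (2, 3)])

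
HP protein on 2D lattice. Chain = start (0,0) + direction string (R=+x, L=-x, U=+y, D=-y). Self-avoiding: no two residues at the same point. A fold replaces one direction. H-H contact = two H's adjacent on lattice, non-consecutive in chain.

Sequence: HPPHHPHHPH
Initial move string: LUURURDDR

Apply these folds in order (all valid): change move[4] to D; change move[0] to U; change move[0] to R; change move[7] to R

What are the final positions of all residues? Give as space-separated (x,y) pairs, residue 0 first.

Answer: (0,0) (1,0) (1,1) (1,2) (2,2) (2,1) (3,1) (3,0) (4,0) (5,0)

Derivation:
Initial moves: LUURURDDR
Fold: move[4]->D => LUURDRDDR (positions: [(0, 0), (-1, 0), (-1, 1), (-1, 2), (0, 2), (0, 1), (1, 1), (1, 0), (1, -1), (2, -1)])
Fold: move[0]->U => UUURDRDDR (positions: [(0, 0), (0, 1), (0, 2), (0, 3), (1, 3), (1, 2), (2, 2), (2, 1), (2, 0), (3, 0)])
Fold: move[0]->R => RUURDRDDR (positions: [(0, 0), (1, 0), (1, 1), (1, 2), (2, 2), (2, 1), (3, 1), (3, 0), (3, -1), (4, -1)])
Fold: move[7]->R => RUURDRDRR (positions: [(0, 0), (1, 0), (1, 1), (1, 2), (2, 2), (2, 1), (3, 1), (3, 0), (4, 0), (5, 0)])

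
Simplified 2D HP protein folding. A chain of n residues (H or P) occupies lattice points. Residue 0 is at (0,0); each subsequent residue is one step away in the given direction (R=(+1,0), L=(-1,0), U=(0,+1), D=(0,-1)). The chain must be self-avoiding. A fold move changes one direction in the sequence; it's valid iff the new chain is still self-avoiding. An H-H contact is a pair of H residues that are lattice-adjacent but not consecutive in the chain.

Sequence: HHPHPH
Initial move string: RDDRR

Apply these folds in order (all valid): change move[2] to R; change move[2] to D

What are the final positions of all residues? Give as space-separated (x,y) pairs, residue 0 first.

Answer: (0,0) (1,0) (1,-1) (1,-2) (2,-2) (3,-2)

Derivation:
Initial moves: RDDRR
Fold: move[2]->R => RDRRR (positions: [(0, 0), (1, 0), (1, -1), (2, -1), (3, -1), (4, -1)])
Fold: move[2]->D => RDDRR (positions: [(0, 0), (1, 0), (1, -1), (1, -2), (2, -2), (3, -2)])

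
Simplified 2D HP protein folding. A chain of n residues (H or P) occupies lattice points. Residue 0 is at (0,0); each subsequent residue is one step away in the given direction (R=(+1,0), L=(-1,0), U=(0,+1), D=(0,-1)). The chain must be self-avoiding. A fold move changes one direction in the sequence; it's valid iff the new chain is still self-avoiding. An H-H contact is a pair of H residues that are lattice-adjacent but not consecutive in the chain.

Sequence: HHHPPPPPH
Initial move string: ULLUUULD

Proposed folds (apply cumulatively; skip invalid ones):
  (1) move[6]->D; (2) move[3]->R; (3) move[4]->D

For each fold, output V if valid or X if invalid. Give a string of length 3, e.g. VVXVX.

Initial: ULLUUULD -> [(0, 0), (0, 1), (-1, 1), (-2, 1), (-2, 2), (-2, 3), (-2, 4), (-3, 4), (-3, 3)]
Fold 1: move[6]->D => ULLUUUDD INVALID (collision), skipped
Fold 2: move[3]->R => ULLRUULD INVALID (collision), skipped
Fold 3: move[4]->D => ULLUDULD INVALID (collision), skipped

Answer: XXX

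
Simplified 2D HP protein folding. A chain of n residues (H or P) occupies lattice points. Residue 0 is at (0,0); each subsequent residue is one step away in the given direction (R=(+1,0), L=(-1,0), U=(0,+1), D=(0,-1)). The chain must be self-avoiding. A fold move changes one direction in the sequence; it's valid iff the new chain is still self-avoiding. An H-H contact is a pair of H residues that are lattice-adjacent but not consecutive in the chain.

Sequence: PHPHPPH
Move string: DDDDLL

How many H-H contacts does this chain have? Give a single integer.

Positions: [(0, 0), (0, -1), (0, -2), (0, -3), (0, -4), (-1, -4), (-2, -4)]
No H-H contacts found.

Answer: 0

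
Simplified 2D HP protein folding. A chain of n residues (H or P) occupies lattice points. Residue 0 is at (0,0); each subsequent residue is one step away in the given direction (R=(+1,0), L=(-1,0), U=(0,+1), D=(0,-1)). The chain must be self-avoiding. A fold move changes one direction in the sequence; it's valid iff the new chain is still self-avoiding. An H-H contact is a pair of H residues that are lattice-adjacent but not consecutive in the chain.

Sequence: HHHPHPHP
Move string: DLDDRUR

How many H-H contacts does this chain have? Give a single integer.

Positions: [(0, 0), (0, -1), (-1, -1), (-1, -2), (-1, -3), (0, -3), (0, -2), (1, -2)]
H-H contact: residue 1 @(0,-1) - residue 6 @(0, -2)

Answer: 1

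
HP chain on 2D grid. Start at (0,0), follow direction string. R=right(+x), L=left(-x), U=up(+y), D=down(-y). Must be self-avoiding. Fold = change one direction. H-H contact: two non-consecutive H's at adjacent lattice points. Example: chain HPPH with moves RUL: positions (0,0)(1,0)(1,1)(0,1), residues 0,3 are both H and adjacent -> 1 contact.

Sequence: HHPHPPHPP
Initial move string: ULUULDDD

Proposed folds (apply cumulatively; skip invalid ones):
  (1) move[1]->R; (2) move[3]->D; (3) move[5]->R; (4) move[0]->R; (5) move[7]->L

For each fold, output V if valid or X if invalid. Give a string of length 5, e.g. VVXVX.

Answer: XXXXV

Derivation:
Initial: ULUULDDD -> [(0, 0), (0, 1), (-1, 1), (-1, 2), (-1, 3), (-2, 3), (-2, 2), (-2, 1), (-2, 0)]
Fold 1: move[1]->R => URUULDDD INVALID (collision), skipped
Fold 2: move[3]->D => ULUDLDDD INVALID (collision), skipped
Fold 3: move[5]->R => ULUULRDD INVALID (collision), skipped
Fold 4: move[0]->R => RLUULDDD INVALID (collision), skipped
Fold 5: move[7]->L => ULUULDDL VALID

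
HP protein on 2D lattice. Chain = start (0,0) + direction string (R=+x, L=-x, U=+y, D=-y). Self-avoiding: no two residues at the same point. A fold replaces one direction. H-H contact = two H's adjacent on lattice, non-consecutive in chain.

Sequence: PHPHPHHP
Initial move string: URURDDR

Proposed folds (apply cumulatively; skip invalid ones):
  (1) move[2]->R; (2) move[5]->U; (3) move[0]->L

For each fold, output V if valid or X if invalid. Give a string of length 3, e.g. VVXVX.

Answer: VXX

Derivation:
Initial: URURDDR -> [(0, 0), (0, 1), (1, 1), (1, 2), (2, 2), (2, 1), (2, 0), (3, 0)]
Fold 1: move[2]->R => URRRDDR VALID
Fold 2: move[5]->U => URRRDUR INVALID (collision), skipped
Fold 3: move[0]->L => LRRRDDR INVALID (collision), skipped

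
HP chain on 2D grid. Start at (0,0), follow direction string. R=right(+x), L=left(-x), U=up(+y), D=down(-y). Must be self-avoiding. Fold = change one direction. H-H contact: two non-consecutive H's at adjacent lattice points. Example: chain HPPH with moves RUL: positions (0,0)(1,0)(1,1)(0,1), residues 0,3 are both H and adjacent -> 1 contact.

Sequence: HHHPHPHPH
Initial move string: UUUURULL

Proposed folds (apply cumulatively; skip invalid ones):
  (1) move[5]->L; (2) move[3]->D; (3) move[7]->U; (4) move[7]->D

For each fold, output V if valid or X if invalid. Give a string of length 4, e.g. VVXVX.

Initial: UUUURULL -> [(0, 0), (0, 1), (0, 2), (0, 3), (0, 4), (1, 4), (1, 5), (0, 5), (-1, 5)]
Fold 1: move[5]->L => UUUURLLL INVALID (collision), skipped
Fold 2: move[3]->D => UUUDRULL INVALID (collision), skipped
Fold 3: move[7]->U => UUUURULU VALID
Fold 4: move[7]->D => UUUURULD INVALID (collision), skipped

Answer: XXVX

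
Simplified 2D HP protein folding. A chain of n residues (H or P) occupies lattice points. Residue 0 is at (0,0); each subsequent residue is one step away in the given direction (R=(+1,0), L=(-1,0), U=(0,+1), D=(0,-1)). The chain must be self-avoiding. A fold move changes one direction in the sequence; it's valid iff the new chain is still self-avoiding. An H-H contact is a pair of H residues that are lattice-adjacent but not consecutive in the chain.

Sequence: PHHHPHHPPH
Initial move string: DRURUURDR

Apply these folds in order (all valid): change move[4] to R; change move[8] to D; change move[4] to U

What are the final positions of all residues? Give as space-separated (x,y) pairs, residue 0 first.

Initial moves: DRURUURDR
Fold: move[4]->R => DRURRURDR (positions: [(0, 0), (0, -1), (1, -1), (1, 0), (2, 0), (3, 0), (3, 1), (4, 1), (4, 0), (5, 0)])
Fold: move[8]->D => DRURRURDD (positions: [(0, 0), (0, -1), (1, -1), (1, 0), (2, 0), (3, 0), (3, 1), (4, 1), (4, 0), (4, -1)])
Fold: move[4]->U => DRURUURDD (positions: [(0, 0), (0, -1), (1, -1), (1, 0), (2, 0), (2, 1), (2, 2), (3, 2), (3, 1), (3, 0)])

Answer: (0,0) (0,-1) (1,-1) (1,0) (2,0) (2,1) (2,2) (3,2) (3,1) (3,0)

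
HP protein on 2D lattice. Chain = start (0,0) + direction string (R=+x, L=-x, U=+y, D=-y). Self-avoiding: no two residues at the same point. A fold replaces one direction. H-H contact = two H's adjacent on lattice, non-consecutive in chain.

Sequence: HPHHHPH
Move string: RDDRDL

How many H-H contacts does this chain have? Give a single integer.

Answer: 1

Derivation:
Positions: [(0, 0), (1, 0), (1, -1), (1, -2), (2, -2), (2, -3), (1, -3)]
H-H contact: residue 3 @(1,-2) - residue 6 @(1, -3)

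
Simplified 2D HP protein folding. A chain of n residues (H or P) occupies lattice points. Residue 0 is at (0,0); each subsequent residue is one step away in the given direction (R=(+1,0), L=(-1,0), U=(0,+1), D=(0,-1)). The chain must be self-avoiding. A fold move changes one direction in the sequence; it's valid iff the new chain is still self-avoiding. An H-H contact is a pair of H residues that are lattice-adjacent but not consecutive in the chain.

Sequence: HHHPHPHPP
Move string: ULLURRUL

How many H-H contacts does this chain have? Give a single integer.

Answer: 1

Derivation:
Positions: [(0, 0), (0, 1), (-1, 1), (-2, 1), (-2, 2), (-1, 2), (0, 2), (0, 3), (-1, 3)]
H-H contact: residue 1 @(0,1) - residue 6 @(0, 2)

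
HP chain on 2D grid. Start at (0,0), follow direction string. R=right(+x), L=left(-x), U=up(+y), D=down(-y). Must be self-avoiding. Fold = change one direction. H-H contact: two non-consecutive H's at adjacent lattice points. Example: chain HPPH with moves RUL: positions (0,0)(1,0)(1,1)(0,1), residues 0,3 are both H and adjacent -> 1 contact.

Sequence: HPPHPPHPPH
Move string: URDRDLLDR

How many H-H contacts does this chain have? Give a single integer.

Positions: [(0, 0), (0, 1), (1, 1), (1, 0), (2, 0), (2, -1), (1, -1), (0, -1), (0, -2), (1, -2)]
H-H contact: residue 0 @(0,0) - residue 3 @(1, 0)
H-H contact: residue 3 @(1,0) - residue 6 @(1, -1)
H-H contact: residue 6 @(1,-1) - residue 9 @(1, -2)

Answer: 3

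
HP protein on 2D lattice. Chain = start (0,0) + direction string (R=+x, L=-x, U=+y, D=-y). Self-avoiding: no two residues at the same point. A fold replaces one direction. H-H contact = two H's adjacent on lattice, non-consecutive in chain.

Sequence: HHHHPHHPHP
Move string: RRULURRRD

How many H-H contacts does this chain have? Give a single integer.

Positions: [(0, 0), (1, 0), (2, 0), (2, 1), (1, 1), (1, 2), (2, 2), (3, 2), (4, 2), (4, 1)]
H-H contact: residue 3 @(2,1) - residue 6 @(2, 2)

Answer: 1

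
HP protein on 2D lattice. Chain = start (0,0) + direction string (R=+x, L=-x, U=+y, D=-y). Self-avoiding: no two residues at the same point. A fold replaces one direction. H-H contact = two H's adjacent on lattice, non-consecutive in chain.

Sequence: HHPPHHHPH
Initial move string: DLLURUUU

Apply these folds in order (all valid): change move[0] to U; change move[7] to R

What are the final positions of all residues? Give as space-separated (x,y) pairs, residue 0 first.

Initial moves: DLLURUUU
Fold: move[0]->U => ULLURUUU (positions: [(0, 0), (0, 1), (-1, 1), (-2, 1), (-2, 2), (-1, 2), (-1, 3), (-1, 4), (-1, 5)])
Fold: move[7]->R => ULLURUUR (positions: [(0, 0), (0, 1), (-1, 1), (-2, 1), (-2, 2), (-1, 2), (-1, 3), (-1, 4), (0, 4)])

Answer: (0,0) (0,1) (-1,1) (-2,1) (-2,2) (-1,2) (-1,3) (-1,4) (0,4)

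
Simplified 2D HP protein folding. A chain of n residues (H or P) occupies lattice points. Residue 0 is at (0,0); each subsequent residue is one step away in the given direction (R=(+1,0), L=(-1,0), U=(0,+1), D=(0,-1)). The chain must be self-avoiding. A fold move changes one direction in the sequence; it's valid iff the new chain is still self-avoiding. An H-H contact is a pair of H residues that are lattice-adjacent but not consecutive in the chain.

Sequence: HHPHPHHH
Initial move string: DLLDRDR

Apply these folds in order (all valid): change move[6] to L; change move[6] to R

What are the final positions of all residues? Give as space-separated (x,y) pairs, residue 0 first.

Initial moves: DLLDRDR
Fold: move[6]->L => DLLDRDL (positions: [(0, 0), (0, -1), (-1, -1), (-2, -1), (-2, -2), (-1, -2), (-1, -3), (-2, -3)])
Fold: move[6]->R => DLLDRDR (positions: [(0, 0), (0, -1), (-1, -1), (-2, -1), (-2, -2), (-1, -2), (-1, -3), (0, -3)])

Answer: (0,0) (0,-1) (-1,-1) (-2,-1) (-2,-2) (-1,-2) (-1,-3) (0,-3)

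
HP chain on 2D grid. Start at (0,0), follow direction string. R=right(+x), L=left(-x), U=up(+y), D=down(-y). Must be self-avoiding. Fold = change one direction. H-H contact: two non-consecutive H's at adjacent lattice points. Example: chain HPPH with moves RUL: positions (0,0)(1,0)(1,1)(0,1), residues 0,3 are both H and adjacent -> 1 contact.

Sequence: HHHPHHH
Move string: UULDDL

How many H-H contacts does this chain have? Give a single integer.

Positions: [(0, 0), (0, 1), (0, 2), (-1, 2), (-1, 1), (-1, 0), (-2, 0)]
H-H contact: residue 0 @(0,0) - residue 5 @(-1, 0)
H-H contact: residue 1 @(0,1) - residue 4 @(-1, 1)

Answer: 2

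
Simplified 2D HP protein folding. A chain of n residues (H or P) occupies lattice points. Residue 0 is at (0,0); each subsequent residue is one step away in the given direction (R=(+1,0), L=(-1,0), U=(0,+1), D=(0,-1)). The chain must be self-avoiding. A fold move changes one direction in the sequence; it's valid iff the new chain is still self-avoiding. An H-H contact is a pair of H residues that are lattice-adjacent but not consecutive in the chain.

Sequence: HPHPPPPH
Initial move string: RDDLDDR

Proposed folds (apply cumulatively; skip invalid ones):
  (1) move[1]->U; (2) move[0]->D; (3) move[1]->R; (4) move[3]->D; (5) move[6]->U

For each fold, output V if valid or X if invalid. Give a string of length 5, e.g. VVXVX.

Initial: RDDLDDR -> [(0, 0), (1, 0), (1, -1), (1, -2), (0, -2), (0, -3), (0, -4), (1, -4)]
Fold 1: move[1]->U => RUDLDDR INVALID (collision), skipped
Fold 2: move[0]->D => DDDLDDR VALID
Fold 3: move[1]->R => DRDLDDR VALID
Fold 4: move[3]->D => DRDDDDR VALID
Fold 5: move[6]->U => DRDDDDU INVALID (collision), skipped

Answer: XVVVX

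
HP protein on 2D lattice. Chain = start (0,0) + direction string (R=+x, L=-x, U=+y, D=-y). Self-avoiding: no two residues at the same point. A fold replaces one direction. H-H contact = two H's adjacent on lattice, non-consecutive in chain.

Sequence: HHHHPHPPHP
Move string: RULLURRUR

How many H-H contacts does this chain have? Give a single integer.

Answer: 1

Derivation:
Positions: [(0, 0), (1, 0), (1, 1), (0, 1), (-1, 1), (-1, 2), (0, 2), (1, 2), (1, 3), (2, 3)]
H-H contact: residue 0 @(0,0) - residue 3 @(0, 1)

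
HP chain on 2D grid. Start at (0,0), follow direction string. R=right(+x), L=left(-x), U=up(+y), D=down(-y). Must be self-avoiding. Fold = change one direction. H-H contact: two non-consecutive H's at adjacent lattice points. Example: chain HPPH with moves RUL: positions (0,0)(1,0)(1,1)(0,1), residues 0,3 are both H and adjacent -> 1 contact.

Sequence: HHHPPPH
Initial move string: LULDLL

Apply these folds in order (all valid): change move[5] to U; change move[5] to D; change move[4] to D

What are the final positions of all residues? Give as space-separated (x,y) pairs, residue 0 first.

Answer: (0,0) (-1,0) (-1,1) (-2,1) (-2,0) (-2,-1) (-2,-2)

Derivation:
Initial moves: LULDLL
Fold: move[5]->U => LULDLU (positions: [(0, 0), (-1, 0), (-1, 1), (-2, 1), (-2, 0), (-3, 0), (-3, 1)])
Fold: move[5]->D => LULDLD (positions: [(0, 0), (-1, 0), (-1, 1), (-2, 1), (-2, 0), (-3, 0), (-3, -1)])
Fold: move[4]->D => LULDDD (positions: [(0, 0), (-1, 0), (-1, 1), (-2, 1), (-2, 0), (-2, -1), (-2, -2)])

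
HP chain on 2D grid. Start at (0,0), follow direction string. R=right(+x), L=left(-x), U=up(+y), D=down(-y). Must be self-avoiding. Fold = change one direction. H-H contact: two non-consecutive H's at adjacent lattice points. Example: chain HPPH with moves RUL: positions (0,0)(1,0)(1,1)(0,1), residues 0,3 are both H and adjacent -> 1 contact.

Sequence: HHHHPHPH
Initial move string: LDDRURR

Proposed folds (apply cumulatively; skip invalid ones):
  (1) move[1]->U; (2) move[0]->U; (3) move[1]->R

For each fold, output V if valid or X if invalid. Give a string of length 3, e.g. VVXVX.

Answer: XXX

Derivation:
Initial: LDDRURR -> [(0, 0), (-1, 0), (-1, -1), (-1, -2), (0, -2), (0, -1), (1, -1), (2, -1)]
Fold 1: move[1]->U => LUDRURR INVALID (collision), skipped
Fold 2: move[0]->U => UDDRURR INVALID (collision), skipped
Fold 3: move[1]->R => LRDRURR INVALID (collision), skipped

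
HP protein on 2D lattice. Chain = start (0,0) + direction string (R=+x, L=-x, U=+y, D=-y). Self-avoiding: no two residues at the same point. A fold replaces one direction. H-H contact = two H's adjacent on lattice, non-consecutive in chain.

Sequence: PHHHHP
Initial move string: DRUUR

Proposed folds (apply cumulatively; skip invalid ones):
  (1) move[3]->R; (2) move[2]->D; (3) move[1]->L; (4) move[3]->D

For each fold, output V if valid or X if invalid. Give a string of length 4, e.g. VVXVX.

Initial: DRUUR -> [(0, 0), (0, -1), (1, -1), (1, 0), (1, 1), (2, 1)]
Fold 1: move[3]->R => DRURR VALID
Fold 2: move[2]->D => DRDRR VALID
Fold 3: move[1]->L => DLDRR VALID
Fold 4: move[3]->D => DLDDR VALID

Answer: VVVV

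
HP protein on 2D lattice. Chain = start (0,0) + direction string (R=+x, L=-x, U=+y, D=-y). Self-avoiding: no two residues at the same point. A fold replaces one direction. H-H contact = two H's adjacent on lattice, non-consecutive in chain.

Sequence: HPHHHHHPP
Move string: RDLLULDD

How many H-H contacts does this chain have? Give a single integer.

Answer: 2

Derivation:
Positions: [(0, 0), (1, 0), (1, -1), (0, -1), (-1, -1), (-1, 0), (-2, 0), (-2, -1), (-2, -2)]
H-H contact: residue 0 @(0,0) - residue 5 @(-1, 0)
H-H contact: residue 0 @(0,0) - residue 3 @(0, -1)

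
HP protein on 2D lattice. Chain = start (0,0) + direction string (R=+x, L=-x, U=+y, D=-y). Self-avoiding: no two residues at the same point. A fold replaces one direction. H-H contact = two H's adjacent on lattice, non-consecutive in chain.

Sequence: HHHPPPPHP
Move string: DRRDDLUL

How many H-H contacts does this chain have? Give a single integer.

Positions: [(0, 0), (0, -1), (1, -1), (2, -1), (2, -2), (2, -3), (1, -3), (1, -2), (0, -2)]
H-H contact: residue 2 @(1,-1) - residue 7 @(1, -2)

Answer: 1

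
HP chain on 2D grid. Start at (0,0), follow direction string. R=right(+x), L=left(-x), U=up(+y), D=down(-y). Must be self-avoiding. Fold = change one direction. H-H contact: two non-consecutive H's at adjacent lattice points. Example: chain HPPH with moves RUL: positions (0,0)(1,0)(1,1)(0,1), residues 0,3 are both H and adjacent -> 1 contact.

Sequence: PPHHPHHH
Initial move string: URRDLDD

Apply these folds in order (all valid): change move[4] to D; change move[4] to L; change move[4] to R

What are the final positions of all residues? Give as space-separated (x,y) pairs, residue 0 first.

Initial moves: URRDLDD
Fold: move[4]->D => URRDDDD (positions: [(0, 0), (0, 1), (1, 1), (2, 1), (2, 0), (2, -1), (2, -2), (2, -3)])
Fold: move[4]->L => URRDLDD (positions: [(0, 0), (0, 1), (1, 1), (2, 1), (2, 0), (1, 0), (1, -1), (1, -2)])
Fold: move[4]->R => URRDRDD (positions: [(0, 0), (0, 1), (1, 1), (2, 1), (2, 0), (3, 0), (3, -1), (3, -2)])

Answer: (0,0) (0,1) (1,1) (2,1) (2,0) (3,0) (3,-1) (3,-2)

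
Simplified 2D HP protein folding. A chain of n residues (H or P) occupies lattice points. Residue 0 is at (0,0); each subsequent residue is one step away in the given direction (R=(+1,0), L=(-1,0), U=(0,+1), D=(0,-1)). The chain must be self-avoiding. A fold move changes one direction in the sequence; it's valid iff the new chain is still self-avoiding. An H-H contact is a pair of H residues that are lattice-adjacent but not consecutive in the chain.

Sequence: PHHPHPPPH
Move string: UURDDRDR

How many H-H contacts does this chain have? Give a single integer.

Answer: 1

Derivation:
Positions: [(0, 0), (0, 1), (0, 2), (1, 2), (1, 1), (1, 0), (2, 0), (2, -1), (3, -1)]
H-H contact: residue 1 @(0,1) - residue 4 @(1, 1)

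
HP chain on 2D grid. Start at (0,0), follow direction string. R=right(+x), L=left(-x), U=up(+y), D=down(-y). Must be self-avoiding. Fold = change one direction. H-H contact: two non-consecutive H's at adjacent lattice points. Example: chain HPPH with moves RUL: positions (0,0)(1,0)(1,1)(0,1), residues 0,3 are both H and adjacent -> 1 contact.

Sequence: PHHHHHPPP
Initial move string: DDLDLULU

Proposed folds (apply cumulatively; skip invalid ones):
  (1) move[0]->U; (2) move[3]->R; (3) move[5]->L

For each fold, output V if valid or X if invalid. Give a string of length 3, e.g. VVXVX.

Initial: DDLDLULU -> [(0, 0), (0, -1), (0, -2), (-1, -2), (-1, -3), (-2, -3), (-2, -2), (-3, -2), (-3, -1)]
Fold 1: move[0]->U => UDLDLULU INVALID (collision), skipped
Fold 2: move[3]->R => DDLRLULU INVALID (collision), skipped
Fold 3: move[5]->L => DDLDLLLU VALID

Answer: XXV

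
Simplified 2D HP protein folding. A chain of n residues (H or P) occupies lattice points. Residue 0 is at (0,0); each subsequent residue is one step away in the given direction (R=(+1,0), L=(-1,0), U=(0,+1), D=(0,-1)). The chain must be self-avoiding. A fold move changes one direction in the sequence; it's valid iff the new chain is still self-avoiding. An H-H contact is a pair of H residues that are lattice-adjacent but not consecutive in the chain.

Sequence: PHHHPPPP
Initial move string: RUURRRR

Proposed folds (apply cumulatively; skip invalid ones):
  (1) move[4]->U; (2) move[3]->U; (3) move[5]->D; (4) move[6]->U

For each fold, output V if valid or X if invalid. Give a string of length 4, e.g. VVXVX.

Answer: VVXV

Derivation:
Initial: RUURRRR -> [(0, 0), (1, 0), (1, 1), (1, 2), (2, 2), (3, 2), (4, 2), (5, 2)]
Fold 1: move[4]->U => RUURURR VALID
Fold 2: move[3]->U => RUUUURR VALID
Fold 3: move[5]->D => RUUUUDR INVALID (collision), skipped
Fold 4: move[6]->U => RUUUURU VALID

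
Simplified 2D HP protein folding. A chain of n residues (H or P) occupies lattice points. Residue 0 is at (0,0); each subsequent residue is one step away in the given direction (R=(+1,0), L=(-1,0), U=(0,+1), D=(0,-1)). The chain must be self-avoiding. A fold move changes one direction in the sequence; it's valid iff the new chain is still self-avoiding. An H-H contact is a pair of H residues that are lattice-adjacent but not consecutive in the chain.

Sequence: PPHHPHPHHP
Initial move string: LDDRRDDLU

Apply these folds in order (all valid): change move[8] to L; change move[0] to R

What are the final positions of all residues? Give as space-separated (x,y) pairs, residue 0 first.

Initial moves: LDDRRDDLU
Fold: move[8]->L => LDDRRDDLL (positions: [(0, 0), (-1, 0), (-1, -1), (-1, -2), (0, -2), (1, -2), (1, -3), (1, -4), (0, -4), (-1, -4)])
Fold: move[0]->R => RDDRRDDLL (positions: [(0, 0), (1, 0), (1, -1), (1, -2), (2, -2), (3, -2), (3, -3), (3, -4), (2, -4), (1, -4)])

Answer: (0,0) (1,0) (1,-1) (1,-2) (2,-2) (3,-2) (3,-3) (3,-4) (2,-4) (1,-4)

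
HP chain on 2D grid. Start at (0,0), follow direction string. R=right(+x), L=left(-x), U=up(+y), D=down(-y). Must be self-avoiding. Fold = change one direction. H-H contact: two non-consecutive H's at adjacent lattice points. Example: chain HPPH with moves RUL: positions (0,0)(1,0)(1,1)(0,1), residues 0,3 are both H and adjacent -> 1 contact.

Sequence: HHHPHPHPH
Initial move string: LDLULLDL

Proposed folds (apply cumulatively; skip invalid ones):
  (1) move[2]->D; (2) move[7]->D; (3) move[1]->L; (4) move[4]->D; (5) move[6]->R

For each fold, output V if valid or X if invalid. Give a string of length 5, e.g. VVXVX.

Initial: LDLULLDL -> [(0, 0), (-1, 0), (-1, -1), (-2, -1), (-2, 0), (-3, 0), (-4, 0), (-4, -1), (-5, -1)]
Fold 1: move[2]->D => LDDULLDL INVALID (collision), skipped
Fold 2: move[7]->D => LDLULLDD VALID
Fold 3: move[1]->L => LLLULLDD VALID
Fold 4: move[4]->D => LLLUDLDD INVALID (collision), skipped
Fold 5: move[6]->R => LLLULLRD INVALID (collision), skipped

Answer: XVVXX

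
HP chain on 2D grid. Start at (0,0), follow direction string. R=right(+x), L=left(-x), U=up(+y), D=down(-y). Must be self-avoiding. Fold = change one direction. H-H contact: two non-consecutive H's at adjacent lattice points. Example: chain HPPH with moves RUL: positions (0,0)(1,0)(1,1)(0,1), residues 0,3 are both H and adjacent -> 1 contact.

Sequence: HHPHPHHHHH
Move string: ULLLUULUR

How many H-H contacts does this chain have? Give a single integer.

Positions: [(0, 0), (0, 1), (-1, 1), (-2, 1), (-3, 1), (-3, 2), (-3, 3), (-4, 3), (-4, 4), (-3, 4)]
H-H contact: residue 6 @(-3,3) - residue 9 @(-3, 4)

Answer: 1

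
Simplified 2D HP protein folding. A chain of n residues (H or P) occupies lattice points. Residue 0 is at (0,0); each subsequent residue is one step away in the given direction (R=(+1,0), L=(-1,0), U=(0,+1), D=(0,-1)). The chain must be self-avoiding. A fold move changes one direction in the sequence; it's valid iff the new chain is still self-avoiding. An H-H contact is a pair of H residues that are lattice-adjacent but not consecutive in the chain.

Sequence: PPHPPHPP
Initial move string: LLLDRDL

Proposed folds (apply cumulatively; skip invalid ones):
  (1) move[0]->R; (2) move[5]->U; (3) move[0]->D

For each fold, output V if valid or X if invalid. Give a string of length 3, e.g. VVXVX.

Initial: LLLDRDL -> [(0, 0), (-1, 0), (-2, 0), (-3, 0), (-3, -1), (-2, -1), (-2, -2), (-3, -2)]
Fold 1: move[0]->R => RLLDRDL INVALID (collision), skipped
Fold 2: move[5]->U => LLLDRUL INVALID (collision), skipped
Fold 3: move[0]->D => DLLDRDL VALID

Answer: XXV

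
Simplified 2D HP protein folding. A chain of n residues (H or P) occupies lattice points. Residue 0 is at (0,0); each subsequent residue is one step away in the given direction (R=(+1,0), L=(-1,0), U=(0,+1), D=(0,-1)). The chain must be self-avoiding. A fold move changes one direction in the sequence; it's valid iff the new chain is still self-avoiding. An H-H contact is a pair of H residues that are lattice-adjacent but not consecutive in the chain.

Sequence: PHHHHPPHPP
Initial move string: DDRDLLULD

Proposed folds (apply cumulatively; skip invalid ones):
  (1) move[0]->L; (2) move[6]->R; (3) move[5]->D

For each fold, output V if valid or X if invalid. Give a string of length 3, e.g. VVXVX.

Answer: VXX

Derivation:
Initial: DDRDLLULD -> [(0, 0), (0, -1), (0, -2), (1, -2), (1, -3), (0, -3), (-1, -3), (-1, -2), (-2, -2), (-2, -3)]
Fold 1: move[0]->L => LDRDLLULD VALID
Fold 2: move[6]->R => LDRDLLRLD INVALID (collision), skipped
Fold 3: move[5]->D => LDRDLDULD INVALID (collision), skipped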